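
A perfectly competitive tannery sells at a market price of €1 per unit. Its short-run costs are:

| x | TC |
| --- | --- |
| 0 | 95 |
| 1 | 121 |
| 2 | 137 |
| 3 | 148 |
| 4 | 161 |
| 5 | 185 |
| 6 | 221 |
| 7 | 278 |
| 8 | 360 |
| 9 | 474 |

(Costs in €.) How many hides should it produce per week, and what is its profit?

x = 0 (shut down); profit = -€95

Tabulate TR − TC: x=0: -95; x=1: -120; x=2: -135; x=3: -145; x=4: -157; x=5: -180; x=6: -215; x=7: -271; x=8: -352; x=9: -465.
Profit is highest at x = 0. Equivalently, the lowest AVC in the table is 66/4 ≈ €16.50 at x = 4, and P = €1 falls below it — price never covers variable cost, so the firm shuts down and loses only its fixed cost.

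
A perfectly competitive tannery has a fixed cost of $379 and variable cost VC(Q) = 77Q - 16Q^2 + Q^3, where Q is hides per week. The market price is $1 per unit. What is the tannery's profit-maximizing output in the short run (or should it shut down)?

Shut down

From TC, MC = TC'(Q) = 77 - 32Q + 3Q^2 and AVC = VC/Q = 77 - 16Q + Q^2.
AVC hits its minimum where MC = AVC, at Q = 8, giving min AVC = 77 - 16·8 + 8^2 = $13.
P = $1 lies below min AVC = $13; no output level covers variable cost.
Shutting down limits the loss to fixed cost, $379.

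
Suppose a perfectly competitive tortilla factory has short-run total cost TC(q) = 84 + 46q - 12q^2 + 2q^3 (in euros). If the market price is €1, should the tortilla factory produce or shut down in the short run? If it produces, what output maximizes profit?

Strip out fixed cost: VC = 46q - 12q^2 + 2q^3. Then AVC = 46 - 12q + 2q^2 and MC = 46 - 24q + 6q^2.
The AVC parabola has its vertex at q = 12/4 = 3, where AVC = 46 - 12·3 + 2·3^2 = €28.
P = €1 lies below min AVC = €28; no output level covers variable cost.
Best response: produce nothing and absorb the €84 fixed cost.

Shut down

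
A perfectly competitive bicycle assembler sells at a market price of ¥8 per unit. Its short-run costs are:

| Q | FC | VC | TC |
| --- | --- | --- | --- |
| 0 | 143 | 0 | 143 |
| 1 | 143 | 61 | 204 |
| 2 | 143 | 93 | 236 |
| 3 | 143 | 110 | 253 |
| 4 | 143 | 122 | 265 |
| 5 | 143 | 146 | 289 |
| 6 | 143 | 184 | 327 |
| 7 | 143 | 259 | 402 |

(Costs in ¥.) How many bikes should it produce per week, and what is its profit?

Q = 0 (shut down); profit = -¥143

Profit at each row (π = 8Q − TC): Q=0: -143; Q=1: -196; Q=2: -220; Q=3: -229; Q=4: -233; Q=5: -249; Q=6: -279; Q=7: -346.
Profit is highest at Q = 0. Equivalently, the lowest AVC in the table is 146/5 ≈ ¥29.20 at Q = 5, and P = ¥8 falls below it — price never covers variable cost, so the firm shuts down and loses only its fixed cost.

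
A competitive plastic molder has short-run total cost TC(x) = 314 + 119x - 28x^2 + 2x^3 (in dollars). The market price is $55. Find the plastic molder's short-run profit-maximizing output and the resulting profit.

Profit = -$58 at x = 8

AVC = 119 - 28x + 2x^2 has its minimum $21 at x = 7; price $55 clears that bar, so the firm operates.
With MC = 119 - 56x + 6x^2, P = MC on the upward-sloping part at x* = 8.
TR = 55·8 = 440. TC = 314 + 184 = 498. Profit = 440 − 498 = -$58.
That loss of $58 beats the $314 the firm would lose by shutting down; producing recovers $256 of fixed cost.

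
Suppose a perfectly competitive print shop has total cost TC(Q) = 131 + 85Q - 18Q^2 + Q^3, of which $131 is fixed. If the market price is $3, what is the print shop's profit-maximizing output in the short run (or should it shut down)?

From TC, MC = TC'(Q) = 85 - 36Q + 3Q^2 and AVC = VC/Q = 85 - 18Q + Q^2.
AVC is minimized where dAVC/dQ = -18 + 2Q = 0, at Q = 9; min AVC = 85 - 18·9 + 9^2 = $4.
With P < min AVC ($3 < $4), every unit sold adds to the loss.
Shutting down limits the loss to fixed cost, $131.

Shut down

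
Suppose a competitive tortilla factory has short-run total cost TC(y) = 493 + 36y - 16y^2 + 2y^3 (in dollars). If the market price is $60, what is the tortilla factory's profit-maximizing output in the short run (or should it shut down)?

Produce at y = 6

From TC, MC = TC'(y) = 36 - 32y + 6y^2 and AVC = VC/y = 36 - 16y + 2y^2.
The AVC parabola has its vertex at y = 16/4 = 4, where AVC = 36 - 16·4 + 2·4^2 = $4.
Because $60 ≥ $4, revenue can cover variable cost; the firm operates.
Solving P = MC: -24 - 32y + 6y^2 = 0 ⇒ y = -2/3 or 6. On the upward-sloping branch, y* = 6.
Check: AVC at y = 6 is $12 ≤ P, so revenue covers variable cost.
Profit = P·y − TC = 60·6 − 565 = -$205, a loss, but smaller than the $493 fixed cost the firm would lose by shutting down.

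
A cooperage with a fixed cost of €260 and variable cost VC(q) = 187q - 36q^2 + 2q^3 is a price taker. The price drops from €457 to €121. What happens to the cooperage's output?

Output falls from 15 to 11

MC = 187 - 72q + 6q^2; the shutdown threshold is min AVC = €25 (at q = 9).
At P = €457 ≥ min AVC, set P = MC on the rising branch: q = 15.
At P = €121 ≥ min AVC, set P = MC: q = 11. The firm stays open but cuts output.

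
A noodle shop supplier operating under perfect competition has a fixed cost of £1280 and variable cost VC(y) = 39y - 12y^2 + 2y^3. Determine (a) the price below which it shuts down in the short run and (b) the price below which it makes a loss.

AVC = 39 - 12y + 2y^2; minimized at y = 3, giving min AVC = £21. That is the shutdown price.
ATC = 1280/y + 39 - 12y + 2y^2. Setting dATC/dy = −1280/y^2 − 12 + 4y = 0 gives y = 8 (since 4·8^3 − 12·8^2 = 1280).
min ATC = 1280/8 + 39 − 12·8 + 2·8^2 = £231. That is the break-even price.
Between these two prices the firm operates at a loss; above £231 it earns a profit.

Shutdown price = £21; break-even price = £231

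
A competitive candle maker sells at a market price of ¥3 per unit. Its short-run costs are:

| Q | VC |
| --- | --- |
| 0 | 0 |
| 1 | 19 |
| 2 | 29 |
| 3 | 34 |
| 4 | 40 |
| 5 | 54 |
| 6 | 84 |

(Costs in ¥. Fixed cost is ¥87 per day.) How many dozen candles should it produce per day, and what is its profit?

Q = 0 (shut down); profit = -¥87

Compute π = P·Q − TC at each output: Q=0: -87; Q=1: -103; Q=2: -110; Q=3: -112; Q=4: -115; Q=5: -126; Q=6: -153.
Profit is highest at Q = 0. Equivalently, the lowest AVC in the table is 40/4 ≈ ¥10 at Q = 4, and P = ¥3 falls below it — price never covers variable cost, so the firm shuts down and loses only its fixed cost.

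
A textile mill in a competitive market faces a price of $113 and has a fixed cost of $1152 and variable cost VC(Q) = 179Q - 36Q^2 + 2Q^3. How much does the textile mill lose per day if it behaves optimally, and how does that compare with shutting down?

Profit = -$184 at Q = 11

AVC = 179 - 36Q + 2Q^2 has its minimum $17 at Q = 9; price $113 clears that bar, so the firm operates.
With MC = 179 - 72Q + 6Q^2, P = MC on the upward-sloping part at Q* = 11.
TR = 113·11 = 1243. TC = 1152 + 275 = 1427. Profit = 1243 − 1427 = -$184.
That loss of $184 beats the $1152 the firm would lose by shutting down; producing recovers $968 of fixed cost.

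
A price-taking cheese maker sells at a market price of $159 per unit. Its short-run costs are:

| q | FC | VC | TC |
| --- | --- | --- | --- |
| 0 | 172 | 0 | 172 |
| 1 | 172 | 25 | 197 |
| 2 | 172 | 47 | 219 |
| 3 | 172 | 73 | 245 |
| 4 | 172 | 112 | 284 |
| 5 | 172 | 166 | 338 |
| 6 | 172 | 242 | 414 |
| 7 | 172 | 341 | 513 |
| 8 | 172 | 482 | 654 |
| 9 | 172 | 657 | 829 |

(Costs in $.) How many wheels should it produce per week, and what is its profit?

q = 8; profit = $618

Tabulate TR − TC: q=0: -172; q=1: -38; q=2: 99; q=3: 232; q=4: 352; q=5: 457; q=6: 540; q=7: 600; q=8: 618; q=9: 602.
Profit is maximized at q = 8. AVC there is 482/8 = $60.25 ≤ P, so producing beats shutting down (which would give -$172).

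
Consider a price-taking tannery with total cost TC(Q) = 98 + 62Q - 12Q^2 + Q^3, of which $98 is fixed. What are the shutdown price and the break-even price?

Shutdown price = $26; break-even price = $41

Shutdown price = min AVC. AVC = 62 - 12Q + Q^2, with vertex at Q = 6 and minimum $26.
ATC = 98/Q + 62 - 12Q + Q^2. Setting dATC/dQ = −98/Q^2 − 12 + 2Q = 0 gives Q = 7 (since 2·7^3 − 12·7^2 = 98).
min ATC = 98/7 + 62 − 12·7 + 7^2 = $41. That is the break-even price.
Between these two prices the firm operates at a loss; above $41 it earns a profit.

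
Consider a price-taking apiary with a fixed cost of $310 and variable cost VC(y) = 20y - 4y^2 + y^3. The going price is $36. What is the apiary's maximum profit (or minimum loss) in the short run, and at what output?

Profit = -$246 at y = 4

AVC = 20 - 4y + y^2 has its minimum $16 at y = 2; price $36 clears that bar, so the firm operates.
With MC = 20 - 8y + 3y^2, P = MC on the upward-sloping part at y* = 4.
TR = 36·4 = 144. TC = 310 + 80 = 390. Profit = 144 − 390 = -$246.
Shutting down would mean losing the fixed cost of $310, so operating at a loss of $246 is better by $64.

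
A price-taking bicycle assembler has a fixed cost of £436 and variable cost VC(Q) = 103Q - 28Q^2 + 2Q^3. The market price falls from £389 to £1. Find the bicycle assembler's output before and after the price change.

AVC = 103 - 28Q + 2Q^2, minimized at Q = 7 where min AVC = £5. MC = 103 - 56Q + 6Q^2.
At P = £389 ≥ min AVC, set P = MC on the rising branch: Q = 13.
At P = £1 < min AVC = £5, price no longer covers variable cost at any output, so the firm shuts down: Q = 0.

Output falls from 13 to 0 (the firm shuts down)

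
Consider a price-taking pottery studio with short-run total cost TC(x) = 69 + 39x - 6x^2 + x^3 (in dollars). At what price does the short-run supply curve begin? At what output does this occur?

$30 per unit, at x = 3

The firm shuts down when price falls below the minimum of average variable cost. AVC = VC/x = 39 - 6x + x^2.
At the minimum of AVC, MC = AVC. MC = 39 - 12x + 3x^2; setting MC = AVC gives 2x^2 - 6x = 0, so x = 3. min AVC = 30.
For P < $30 the firm produces nothing.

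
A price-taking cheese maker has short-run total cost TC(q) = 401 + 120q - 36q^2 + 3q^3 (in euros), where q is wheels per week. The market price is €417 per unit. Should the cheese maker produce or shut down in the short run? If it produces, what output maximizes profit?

From TC, MC = TC'(q) = 120 - 72q + 9q^2 and AVC = VC/q = 120 - 36q + 3q^2.
AVC is minimized where dAVC/dq = -36 + 6q = 0, at q = 6; min AVC = 120 - 36·6 + 3·6^2 = €12.
Because €417 ≥ €12, revenue can cover variable cost; the firm operates.
Solving P = MC: -297 - 72q + 9q^2 = 0 ⇒ q = -3 or 11. On the upward-sloping branch, q* = 11.
Check: AVC at q = 11 is €87 ≤ P, so revenue covers variable cost.
Profit = P·q − TC = 417·11 − 1358 = €3229.

Produce at q = 11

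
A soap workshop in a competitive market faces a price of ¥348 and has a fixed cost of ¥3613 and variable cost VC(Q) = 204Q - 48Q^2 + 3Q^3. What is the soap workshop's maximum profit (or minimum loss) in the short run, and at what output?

Profit = -¥157 at Q = 12

AVC = 204 - 48Q + 3Q^2; min AVC = ¥12 at Q = 8. Since P = ¥348 ≥ min AVC, the firm produces.
MC = 204 - 96Q + 9Q^2. Setting P = MC and taking the root on the rising branch gives Q* = 12.
TR = 348·12 = 4176. TC = 3613 + 720 = 4333. Profit = 4176 − 4333 = -¥157.
That loss of ¥157 beats the ¥3613 the firm would lose by shutting down; producing recovers ¥3456 of fixed cost.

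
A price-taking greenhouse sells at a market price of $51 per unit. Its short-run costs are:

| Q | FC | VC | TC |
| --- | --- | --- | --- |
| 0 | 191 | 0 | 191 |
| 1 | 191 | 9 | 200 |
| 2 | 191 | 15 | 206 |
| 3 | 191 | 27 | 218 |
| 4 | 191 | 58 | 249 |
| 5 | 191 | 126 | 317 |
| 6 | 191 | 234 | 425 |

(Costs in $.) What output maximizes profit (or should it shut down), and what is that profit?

Q = 4; profit = -$45

Profit at each row (π = 51Q − TC): Q=0: -191; Q=1: -149; Q=2: -104; Q=3: -65; Q=4: -45; Q=5: -62; Q=6: -119.
Profit is maximized at Q = 4. AVC there is 58/4 = $14.50 ≤ P, so producing beats shutting down (which would give -$191).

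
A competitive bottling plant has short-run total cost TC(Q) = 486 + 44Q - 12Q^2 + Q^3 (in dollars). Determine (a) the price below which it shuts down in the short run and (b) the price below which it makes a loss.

Shutdown price = min AVC. AVC = 44 - 12Q + Q^2, with vertex at Q = 6 and minimum $8.
ATC = 486/Q + 44 - 12Q + Q^2. Setting dATC/dQ = −486/Q^2 − 12 + 2Q = 0 gives Q = 9 (since 2·9^3 − 12·9^2 = 486).
min ATC = 486/9 + 44 − 12·9 + 9^2 = $71. That is the break-even price.
Between these two prices the firm operates at a loss; above $71 it earns a profit.

Shutdown price = $8; break-even price = $71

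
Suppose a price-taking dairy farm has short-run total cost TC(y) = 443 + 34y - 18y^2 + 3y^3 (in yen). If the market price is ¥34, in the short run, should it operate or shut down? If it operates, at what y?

Produce at y = 4

Strip out fixed cost: VC = 34y - 18y^2 + 3y^3. Then AVC = 34 - 18y + 3y^2 and MC = 34 - 36y + 9y^2.
The AVC parabola has its vertex at y = 18/6 = 3, where AVC = 34 - 18·3 + 3·3^2 = ¥7.
P = ¥34 exceeds min AVC = ¥7, so the firm stays open.
Solving P = MC: -36y + 9y^2 = 0 ⇒ y = 0 or 4. On the upward-sloping branch, y* = 4.
Check: AVC at y = 4 is ¥10 ≤ P, so revenue covers variable cost.
Profit = P·y − TC = 34·4 − 483 = -¥347, a loss, but smaller than the ¥443 fixed cost the firm would lose by shutting down.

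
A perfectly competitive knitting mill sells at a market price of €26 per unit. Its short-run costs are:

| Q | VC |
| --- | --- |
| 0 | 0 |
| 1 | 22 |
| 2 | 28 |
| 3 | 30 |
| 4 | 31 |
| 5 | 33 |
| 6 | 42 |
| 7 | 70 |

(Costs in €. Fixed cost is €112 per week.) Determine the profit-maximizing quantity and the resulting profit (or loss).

Tabulate TR − TC: Q=0: -112; Q=1: -108; Q=2: -88; Q=3: -64; Q=4: -39; Q=5: -15; Q=6: 2; Q=7: 0.
Profit is maximized at Q = 6. AVC there is 42/6 = €7 ≤ P, so producing beats shutting down (which would give -€112).

Q = 6; profit = €2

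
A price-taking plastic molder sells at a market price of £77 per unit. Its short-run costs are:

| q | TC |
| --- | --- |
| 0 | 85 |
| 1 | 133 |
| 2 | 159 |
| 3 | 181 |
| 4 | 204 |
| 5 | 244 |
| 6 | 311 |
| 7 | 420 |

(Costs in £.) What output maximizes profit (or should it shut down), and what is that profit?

q = 6; profit = £151

Tabulate TR − TC: q=0: -85; q=1: -56; q=2: -5; q=3: 50; q=4: 104; q=5: 141; q=6: 151; q=7: 119.
Profit is maximized at q = 6. AVC there is 226/6 = £37.67 ≤ P, so producing beats shutting down (which would give -£85).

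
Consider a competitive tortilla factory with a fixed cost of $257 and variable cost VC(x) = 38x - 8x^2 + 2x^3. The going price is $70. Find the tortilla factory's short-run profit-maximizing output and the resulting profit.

AVC = 38 - 8x + 2x^2 has its minimum $30 at x = 2; price $70 clears that bar, so the firm operates.
With MC = 38 - 16x + 6x^2, P = MC on the upward-sloping part at x* = 4.
TR = 70·4 = 280. TC = 257 + 152 = 409. Profit = 280 − 409 = -$129.
Shutting down would mean losing the fixed cost of $257, so operating at a loss of $129 is better by $128.

Profit = -$129 at x = 4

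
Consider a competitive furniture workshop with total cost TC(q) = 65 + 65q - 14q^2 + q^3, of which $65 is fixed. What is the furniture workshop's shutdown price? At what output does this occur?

Short-run supply begins at min AVC. From VC = 65q - 14q^2 + q^3, AVC = 65 - 14q + q^2.
At the minimum of AVC, MC = AVC. MC = 65 - 28q + 3q^2; setting MC = AVC gives 2q^2 - 14q = 0, so q = 7. min AVC = 16.
So the shutdown price is $16.

$16 per unit, at q = 7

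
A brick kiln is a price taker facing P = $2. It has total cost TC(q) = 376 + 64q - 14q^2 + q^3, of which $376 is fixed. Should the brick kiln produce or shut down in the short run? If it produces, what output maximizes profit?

Strip out fixed cost: VC = 64q - 14q^2 + q^3. Then AVC = 64 - 14q + q^2 and MC = 64 - 28q + 3q^2.
The AVC parabola has its vertex at q = 14/2 = 7, where AVC = 64 - 14·7 + 7^2 = $15.
With P < min AVC ($2 < $15), every unit sold adds to the loss.
Shutting down limits the loss to fixed cost, $376.

Shut down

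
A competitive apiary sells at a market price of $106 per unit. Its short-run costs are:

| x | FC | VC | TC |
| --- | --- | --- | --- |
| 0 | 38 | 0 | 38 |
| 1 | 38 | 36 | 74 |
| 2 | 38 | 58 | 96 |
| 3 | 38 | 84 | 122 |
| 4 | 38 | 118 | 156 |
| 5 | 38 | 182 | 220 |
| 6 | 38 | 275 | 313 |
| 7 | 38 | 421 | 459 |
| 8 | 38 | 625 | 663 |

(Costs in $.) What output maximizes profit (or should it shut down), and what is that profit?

x = 6; profit = $323

Profit at each row (π = 106x − TC): x=0: -38; x=1: 32; x=2: 116; x=3: 196; x=4: 268; x=5: 310; x=6: 323; x=7: 283; x=8: 185.
Profit is maximized at x = 6. AVC there is 275/6 = $45.83 ≤ P, so producing beats shutting down (which would give -$38).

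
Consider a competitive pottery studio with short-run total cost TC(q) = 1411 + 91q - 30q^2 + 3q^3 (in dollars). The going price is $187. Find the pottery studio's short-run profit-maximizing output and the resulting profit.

AVC = 91 - 30q + 3q^2 has its minimum $16 at q = 5; price $187 clears that bar, so the firm operates.
With MC = 91 - 60q + 9q^2, P = MC on the upward-sloping part at q* = 8.
TR = 187·8 = 1496. TC = 1411 + 344 = 1755. Profit = 1496 − 1755 = -$259.
By producing, the firm covers all variable cost plus $1152 of fixed cost; shutting down would lose the full $1411.

Profit = -$259 at q = 8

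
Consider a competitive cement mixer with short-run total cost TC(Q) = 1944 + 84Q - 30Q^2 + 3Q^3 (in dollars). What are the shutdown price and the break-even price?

Shutdown price = min AVC. AVC = 84 - 30Q + 3Q^2, with vertex at Q = 5 and minimum $9.
ATC = 1944/Q + 84 - 30Q + 3Q^2. Setting dATC/dQ = −1944/Q^2 − 30 + 6Q = 0 gives Q = 9 (since 6·9^3 − 30·9^2 = 1944).
min ATC = 1944/9 + 84 − 30·9 + 3·9^2 = $273. That is the break-even price.
Between these two prices the firm operates at a loss; above $273 it earns a profit.

Shutdown price = $9; break-even price = $273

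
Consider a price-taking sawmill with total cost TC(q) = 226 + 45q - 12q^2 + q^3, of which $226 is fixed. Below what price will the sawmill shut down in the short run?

The shutdown price is the minimum of AVC. VC = 45q - 12q^2 + q^3, so AVC = 45 - 12q + q^2.
dAVC/dq = -12 + 2q = 0 gives q = 6. min AVC = 45 - 12·6 + 6^2 = 9.
The firm shuts down for any P below $9.

$9 per unit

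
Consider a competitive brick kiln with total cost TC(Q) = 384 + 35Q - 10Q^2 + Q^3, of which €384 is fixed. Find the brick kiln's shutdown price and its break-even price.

AVC = 35 - 10Q + Q^2; minimized at Q = 5, giving min AVC = €10. That is the shutdown price.
ATC = 384/Q + 35 - 10Q + Q^2. Setting dATC/dQ = −384/Q^2 − 10 + 2Q = 0 gives Q = 8 (since 2·8^3 − 10·8^2 = 384).
min ATC = 384/8 + 35 − 10·8 + 8^2 = €67. That is the break-even price.
For €10 ≤ P < €67 the firm produces at a loss; below €10 it shuts down.

Shutdown price = €10; break-even price = €67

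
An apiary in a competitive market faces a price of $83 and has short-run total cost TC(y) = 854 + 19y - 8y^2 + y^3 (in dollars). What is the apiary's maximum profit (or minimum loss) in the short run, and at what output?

Profit = -$342 at y = 8

AVC = 19 - 8y + y^2 has its minimum $3 at y = 4; price $83 clears that bar, so the firm operates.
With MC = 19 - 16y + 3y^2, P = MC on the upward-sloping part at y* = 8.
TR = 83·8 = 664. TC = 854 + 152 = 1006. Profit = 664 − 1006 = -$342.
By producing, the firm covers all variable cost plus $512 of fixed cost; shutting down would lose the full $854.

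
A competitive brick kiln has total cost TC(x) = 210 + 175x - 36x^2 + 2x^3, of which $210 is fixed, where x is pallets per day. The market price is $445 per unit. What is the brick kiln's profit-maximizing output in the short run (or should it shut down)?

Produce at x = 15

From TC, MC = TC'(x) = 175 - 72x + 6x^2 and AVC = VC/x = 175 - 36x + 2x^2.
AVC is minimized where dAVC/dx = -36 + 4x = 0, at x = 9; min AVC = 175 - 36·9 + 2·9^2 = $13.
Because $445 ≥ $13, revenue can cover variable cost; the firm operates.
Set P = MC: 445 = 175 - 72x + 6x^2 → -270 - 72x + 6x^2 = 0. The roots are x = -3 and x = 15; the profit-maximizing output is on the rising part of MC, so x* = 15.
Check: AVC at x = 15 is $85 ≤ P, so revenue covers variable cost.
Profit = P·x − TC = 445·15 − 1485 = $5190.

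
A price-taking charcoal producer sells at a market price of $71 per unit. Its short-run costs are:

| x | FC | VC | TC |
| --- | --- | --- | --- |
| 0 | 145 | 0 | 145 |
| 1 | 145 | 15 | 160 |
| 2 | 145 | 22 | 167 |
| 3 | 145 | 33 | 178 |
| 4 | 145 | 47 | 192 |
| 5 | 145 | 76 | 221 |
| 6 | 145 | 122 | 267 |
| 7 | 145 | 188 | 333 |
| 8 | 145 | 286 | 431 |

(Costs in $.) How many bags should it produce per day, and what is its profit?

x = 7; profit = $164

Profit at each row (π = 71x − TC): x=0: -145; x=1: -89; x=2: -25; x=3: 35; x=4: 92; x=5: 134; x=6: 159; x=7: 164; x=8: 137.
Profit is maximized at x = 7. AVC there is 188/7 = $26.86 ≤ P, so producing beats shutting down (which would give -$145).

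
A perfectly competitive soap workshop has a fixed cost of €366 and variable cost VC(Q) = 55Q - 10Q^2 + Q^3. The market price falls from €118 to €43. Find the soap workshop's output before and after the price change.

AVC = 55 - 10Q + Q^2, minimized at Q = 5 where min AVC = €30. MC = 55 - 20Q + 3Q^2.
With P = €118 above the shutdown price, P = MC gives Q = 9.
At P = €43 ≥ min AVC, set P = MC: Q = 6. The firm stays open but cuts output.

Output falls from 9 to 6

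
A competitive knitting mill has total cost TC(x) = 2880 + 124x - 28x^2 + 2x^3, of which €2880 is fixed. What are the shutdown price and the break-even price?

Shutdown price = €26; break-even price = €316

AVC = 124 - 28x + 2x^2; minimized at x = 7, giving min AVC = €26. That is the shutdown price.
ATC = 2880/x + 124 - 28x + 2x^2. Setting dATC/dx = −2880/x^2 − 28 + 4x = 0 gives x = 12 (since 4·12^3 − 28·12^2 = 2880).
min ATC = 2880/12 + 124 − 28·12 + 2·12^2 = €316. That is the break-even price.
Between these two prices the firm operates at a loss; above €316 it earns a profit.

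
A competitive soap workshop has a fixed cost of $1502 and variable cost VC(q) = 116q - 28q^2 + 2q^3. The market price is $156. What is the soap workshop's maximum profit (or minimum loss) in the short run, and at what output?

AVC = 116 - 28q + 2q^2 has its minimum $18 at q = 7; price $156 clears that bar, so the firm operates.
MC = 116 - 56q + 6q^2. Setting P = MC and taking the root on the rising branch gives q* = 10.
TR = 156·10 = 1560. TC = 1502 + 360 = 1862. Profit = 1560 − 1862 = -$302.
Shutting down would mean losing the fixed cost of $1502, so operating at a loss of $302 is better by $1200.

Profit = -$302 at q = 10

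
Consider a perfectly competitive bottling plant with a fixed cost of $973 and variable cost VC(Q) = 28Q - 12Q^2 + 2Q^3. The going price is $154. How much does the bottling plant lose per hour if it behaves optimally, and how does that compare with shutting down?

Profit = -$189 at Q = 7

AVC = 28 - 12Q + 2Q^2; min AVC = $10 at Q = 3. Since P = $154 ≥ min AVC, the firm produces.
With MC = 28 - 24Q + 6Q^2, P = MC on the upward-sloping part at Q* = 7.
TR = 154·7 = 1078. TC = 973 + 294 = 1267. Profit = 1078 − 1267 = -$189.
Shutting down would mean losing the fixed cost of $973, so operating at a loss of $189 is better by $784.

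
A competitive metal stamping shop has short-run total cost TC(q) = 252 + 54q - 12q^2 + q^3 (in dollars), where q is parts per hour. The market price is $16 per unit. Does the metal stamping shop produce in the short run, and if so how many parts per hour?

Shut down

Strip out fixed cost: VC = 54q - 12q^2 + q^3. Then AVC = 54 - 12q + q^2 and MC = 54 - 24q + 3q^2.
The AVC parabola has its vertex at q = 12/2 = 6, where AVC = 54 - 12·6 + 6^2 = $18.
With P < min AVC ($16 < $18), every unit sold adds to the loss.
The firm minimizes its loss by shutting down and losing only its fixed cost of $252.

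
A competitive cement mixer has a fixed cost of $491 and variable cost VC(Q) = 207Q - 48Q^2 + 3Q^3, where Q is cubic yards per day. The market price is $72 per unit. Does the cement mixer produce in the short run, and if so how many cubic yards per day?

Produce at Q = 9

Strip out fixed cost: VC = 207Q - 48Q^2 + 3Q^3. Then AVC = 207 - 48Q + 3Q^2 and MC = 207 - 96Q + 9Q^2.
AVC is minimized where dAVC/dQ = -48 + 6Q = 0, at Q = 8; min AVC = 207 - 48·8 + 3·8^2 = $15.
P = $72 exceeds min AVC = $15, so the firm stays open.
Set P = MC: 72 = 207 - 96Q + 9Q^2 → 135 - 96Q + 9Q^2 = 0. The roots are Q = 5/3 and Q = 9; the profit-maximizing output is on the rising part of MC, so Q* = 9.
Check: AVC at Q = 9 is $18 ≤ P, so revenue covers variable cost.
Profit = P·Q − TC = 72·9 − 653 = -$5, a loss, but smaller than the $491 fixed cost the firm would lose by shutting down.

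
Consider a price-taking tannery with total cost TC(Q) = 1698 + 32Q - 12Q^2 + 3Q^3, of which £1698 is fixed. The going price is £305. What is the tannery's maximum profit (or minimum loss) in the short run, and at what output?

Profit = -£228 at Q = 7

AVC = 32 - 12Q + 3Q^2; min AVC = £20 at Q = 2. Since P = £305 ≥ min AVC, the firm produces.
With MC = 32 - 24Q + 9Q^2, P = MC on the upward-sloping part at Q* = 7.
TR = 305·7 = 2135. TC = 1698 + 665 = 2363. Profit = 2135 − 2363 = -£228.
By producing, the firm covers all variable cost plus £1470 of fixed cost; shutting down would lose the full £1698.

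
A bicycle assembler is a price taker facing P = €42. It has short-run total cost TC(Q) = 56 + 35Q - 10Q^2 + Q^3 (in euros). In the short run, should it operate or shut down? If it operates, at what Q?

Produce at Q = 7

Variable cost is VC = 35Q - 10Q^2 + Q^3, so AVC = VC/Q = 35 - 10Q + Q^2 and MC = dTC/dQ = 35 - 20Q + 3Q^2.
The AVC parabola has its vertex at Q = 10/2 = 5, where AVC = 35 - 10·5 + 5^2 = €10.
Since P = €42 ≥ min AVC = €10, price covers variable cost and the firm should produce.
Set P = MC: 42 = 35 - 20Q + 3Q^2 → -7 - 20Q + 3Q^2 = 0. The roots are Q = -1/3 and Q = 7; the profit-maximizing output is on the rising part of MC, so Q* = 7.
Check: AVC at Q = 7 is €14 ≤ P, so revenue covers variable cost.
Profit = P·Q − TC = 42·7 − 154 = €140.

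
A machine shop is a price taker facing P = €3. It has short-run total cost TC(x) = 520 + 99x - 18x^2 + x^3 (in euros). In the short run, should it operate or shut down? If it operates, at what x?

From TC, MC = TC'(x) = 99 - 36x + 3x^2 and AVC = VC/x = 99 - 18x + x^2.
AVC hits its minimum where MC = AVC, at x = 9, giving min AVC = 99 - 18·9 + 9^2 = €18.
With P < min AVC (€3 < €18), every unit sold adds to the loss.
Best response: produce nothing and absorb the €520 fixed cost.

Shut down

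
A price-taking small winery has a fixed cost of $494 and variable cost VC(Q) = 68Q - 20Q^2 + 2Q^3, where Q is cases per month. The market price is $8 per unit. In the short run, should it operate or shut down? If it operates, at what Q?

Shut down

Strip out fixed cost: VC = 68Q - 20Q^2 + 2Q^3. Then AVC = 68 - 20Q + 2Q^2 and MC = 68 - 40Q + 6Q^2.
AVC is minimized where dAVC/dQ = -20 + 4Q = 0, at Q = 5; min AVC = 68 - 20·5 + 2·5^2 = $18.
With P < min AVC ($8 < $18), every unit sold adds to the loss.
Shutting down limits the loss to fixed cost, $494.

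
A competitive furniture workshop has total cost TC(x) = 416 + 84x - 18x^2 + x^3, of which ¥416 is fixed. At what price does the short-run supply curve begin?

¥3 per unit

Short-run supply begins at min AVC. From VC = 84x - 18x^2 + x^3, AVC = 84 - 18x + x^2.
dAVC/dx = -18 + 2x = 0 gives x = 9. min AVC = 84 - 18·9 + 9^2 = 3.
So the shutdown price is ¥3.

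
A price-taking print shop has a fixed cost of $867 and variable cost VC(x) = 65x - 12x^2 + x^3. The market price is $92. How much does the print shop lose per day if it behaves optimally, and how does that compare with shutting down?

Profit = -$381 at x = 9

AVC = 65 - 12x + x^2; min AVC = $29 at x = 6. Since P = $92 ≥ min AVC, the firm produces.
With MC = 65 - 24x + 3x^2, P = MC on the upward-sloping part at x* = 9.
TR = 92·9 = 828. TC = 867 + 342 = 1209. Profit = 828 − 1209 = -$381.
That loss of $381 beats the $867 the firm would lose by shutting down; producing recovers $486 of fixed cost.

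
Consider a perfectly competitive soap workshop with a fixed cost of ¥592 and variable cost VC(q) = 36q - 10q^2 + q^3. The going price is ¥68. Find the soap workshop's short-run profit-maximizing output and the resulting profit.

AVC = 36 - 10q + q^2; min AVC = ¥11 at q = 5. Since P = ¥68 ≥ min AVC, the firm produces.
MC = 36 - 20q + 3q^2. Setting P = MC and taking the root on the rising branch gives q* = 8.
TR = 68·8 = 544. TC = 592 + 160 = 752. Profit = 544 − 752 = -¥208.
That loss of ¥208 beats the ¥592 the firm would lose by shutting down; producing recovers ¥384 of fixed cost.

Profit = -¥208 at q = 8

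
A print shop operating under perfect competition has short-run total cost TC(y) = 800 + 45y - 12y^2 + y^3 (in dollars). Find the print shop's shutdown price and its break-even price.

Shutdown price = min AVC. AVC = 45 - 12y + y^2, with vertex at y = 6 and minimum $9.
ATC = 800/y + 45 - 12y + y^2. Setting dATC/dy = −800/y^2 − 12 + 2y = 0 gives y = 10 (since 2·10^3 − 12·10^2 = 800).
min ATC = 800/10 + 45 − 12·10 + 10^2 = $105. That is the break-even price.
For $9 ≤ P < $105 the firm produces at a loss; below $9 it shuts down.

Shutdown price = $9; break-even price = $105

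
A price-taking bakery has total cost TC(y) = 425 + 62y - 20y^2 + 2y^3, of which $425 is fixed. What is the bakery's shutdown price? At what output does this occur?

Short-run supply begins at min AVC. From VC = 62y - 20y^2 + 2y^3, AVC = 62 - 20y + 2y^2.
dAVC/dy = -20 + 4y = 0 gives y = 5. min AVC = 62 - 20·5 + 2·5^2 = 12.
So the shutdown price is $12.

$12 per unit, at y = 5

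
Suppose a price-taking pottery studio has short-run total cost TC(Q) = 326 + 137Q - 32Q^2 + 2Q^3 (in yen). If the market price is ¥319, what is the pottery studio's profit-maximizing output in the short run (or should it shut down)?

Variable cost is VC = 137Q - 32Q^2 + 2Q^3, so AVC = VC/Q = 137 - 32Q + 2Q^2 and MC = dTC/dQ = 137 - 64Q + 6Q^2.
AVC is minimized where dAVC/dQ = -32 + 4Q = 0, at Q = 8; min AVC = 137 - 32·8 + 2·8^2 = ¥9.
P = ¥319 exceeds min AVC = ¥9, so the firm stays open.
P = MC gives -182 - 64Q + 6Q^2 = 0, with roots -7/3 and 13. Take the larger (rising MC): Q* = 13.
Check: AVC at Q = 13 is ¥59 ≤ P, so revenue covers variable cost.
Profit = P·Q − TC = 319·13 − 1093 = ¥3054.

Produce at Q = 13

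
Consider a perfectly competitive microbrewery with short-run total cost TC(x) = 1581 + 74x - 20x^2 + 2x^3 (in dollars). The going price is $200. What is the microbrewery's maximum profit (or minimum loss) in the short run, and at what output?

Profit = -$285 at x = 9

AVC = 74 - 20x + 2x^2; min AVC = $24 at x = 5. Since P = $200 ≥ min AVC, the firm produces.
With MC = 74 - 40x + 6x^2, P = MC on the upward-sloping part at x* = 9.
TR = 200·9 = 1800. TC = 1581 + 504 = 2085. Profit = 1800 − 2085 = -$285.
That loss of $285 beats the $1581 the firm would lose by shutting down; producing recovers $1296 of fixed cost.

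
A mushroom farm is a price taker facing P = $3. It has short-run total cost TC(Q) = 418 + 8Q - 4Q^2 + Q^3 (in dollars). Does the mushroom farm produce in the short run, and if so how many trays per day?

Shut down

From TC, MC = TC'(Q) = 8 - 8Q + 3Q^2 and AVC = VC/Q = 8 - 4Q + Q^2.
AVC hits its minimum where MC = AVC, at Q = 2, giving min AVC = 8 - 4·2 + 2^2 = $4.
With P < min AVC ($3 < $4), every unit sold adds to the loss.
Best response: produce nothing and absorb the $418 fixed cost.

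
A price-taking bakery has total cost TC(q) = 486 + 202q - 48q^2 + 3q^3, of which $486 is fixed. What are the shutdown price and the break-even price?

Shutdown price = $10; break-even price = $67

Shutdown price = min AVC. AVC = 202 - 48q + 3q^2, with vertex at q = 8 and minimum $10.
ATC = 486/q + 202 - 48q + 3q^2. Setting dATC/dq = −486/q^2 − 48 + 6q = 0 gives q = 9 (since 6·9^3 − 48·9^2 = 486).
min ATC = 486/9 + 202 − 48·9 + 3·9^2 = $67. That is the break-even price.
Between these two prices the firm operates at a loss; above $67 it earns a profit.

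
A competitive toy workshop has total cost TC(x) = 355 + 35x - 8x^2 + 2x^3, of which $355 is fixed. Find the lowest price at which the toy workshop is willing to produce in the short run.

$27 per unit

Short-run supply begins at min AVC. From VC = 35x - 8x^2 + 2x^3, AVC = 35 - 8x + 2x^2.
At the minimum of AVC, MC = AVC. MC = 35 - 16x + 6x^2; setting MC = AVC gives 4x^2 - 8x = 0, so x = 2. min AVC = 27.
The firm shuts down for any P below $27.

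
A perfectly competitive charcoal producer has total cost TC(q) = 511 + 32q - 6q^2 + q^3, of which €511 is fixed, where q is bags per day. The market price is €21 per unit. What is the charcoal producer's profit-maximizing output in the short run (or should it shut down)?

Shut down

From TC, MC = TC'(q) = 32 - 12q + 3q^2 and AVC = VC/q = 32 - 6q + q^2.
The AVC parabola has its vertex at q = 6/2 = 3, where AVC = 32 - 6·3 + 3^2 = €23.
With P < min AVC (€21 < €23), every unit sold adds to the loss.
The firm minimizes its loss by shutting down and losing only its fixed cost of €511.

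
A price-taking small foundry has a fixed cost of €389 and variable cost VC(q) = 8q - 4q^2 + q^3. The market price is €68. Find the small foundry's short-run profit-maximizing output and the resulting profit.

AVC = 8 - 4q + q^2; min AVC = €4 at q = 2. Since P = €68 ≥ min AVC, the firm produces.
MC = 8 - 8q + 3q^2. Setting P = MC and taking the root on the rising branch gives q* = 6.
TR = 68·6 = 408. TC = 389 + 120 = 509. Profit = 408 − 509 = -€101.
Shutting down would mean losing the fixed cost of €389, so operating at a loss of €101 is better by €288.

Profit = -€101 at q = 6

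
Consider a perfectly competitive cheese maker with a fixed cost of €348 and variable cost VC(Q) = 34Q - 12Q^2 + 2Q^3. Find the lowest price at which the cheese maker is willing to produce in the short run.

The shutdown price is the minimum of AVC. VC = 34Q - 12Q^2 + 2Q^3, so AVC = 34 - 12Q + 2Q^2.
At the minimum of AVC, MC = AVC. MC = 34 - 24Q + 6Q^2; setting MC = AVC gives 4Q^2 - 12Q = 0, so Q = 3. min AVC = 16.
The firm shuts down for any P below €16.

€16 per unit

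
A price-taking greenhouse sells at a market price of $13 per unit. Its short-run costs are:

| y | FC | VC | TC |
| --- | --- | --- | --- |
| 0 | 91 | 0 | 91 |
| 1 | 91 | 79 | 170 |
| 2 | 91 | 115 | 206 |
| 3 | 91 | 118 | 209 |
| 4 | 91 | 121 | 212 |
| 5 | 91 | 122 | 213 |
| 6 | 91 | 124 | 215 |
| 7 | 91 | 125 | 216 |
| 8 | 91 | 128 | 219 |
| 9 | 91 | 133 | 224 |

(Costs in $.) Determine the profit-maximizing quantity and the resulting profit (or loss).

Profit at each row (π = 13y − TC): y=0: -91; y=1: -157; y=2: -180; y=3: -170; y=4: -160; y=5: -148; y=6: -137; y=7: -125; y=8: -115; y=9: -107.
Profit is highest at y = 0. Equivalently, the lowest AVC in the table is 133/9 ≈ $14.78 at y = 9, and P = $13 falls below it — price never covers variable cost, so the firm shuts down and loses only its fixed cost.

y = 0 (shut down); profit = -$91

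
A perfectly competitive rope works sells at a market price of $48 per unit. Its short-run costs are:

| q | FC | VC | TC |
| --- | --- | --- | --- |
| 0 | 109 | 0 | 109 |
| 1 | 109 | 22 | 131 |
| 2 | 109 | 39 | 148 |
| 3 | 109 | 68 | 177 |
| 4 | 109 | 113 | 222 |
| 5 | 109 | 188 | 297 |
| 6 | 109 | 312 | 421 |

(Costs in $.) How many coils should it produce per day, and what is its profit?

q = 4; profit = -$30

Compute π = P·q − TC at each output: q=0: -109; q=1: -83; q=2: -52; q=3: -33; q=4: -30; q=5: -57; q=6: -133.
Profit is maximized at q = 4. AVC there is 113/4 = $28.25 ≤ P, so producing beats shutting down (which would give -$109).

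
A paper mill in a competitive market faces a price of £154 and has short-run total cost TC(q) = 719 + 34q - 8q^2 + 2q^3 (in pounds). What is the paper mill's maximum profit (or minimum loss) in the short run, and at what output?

Profit = -£143 at q = 6

AVC = 34 - 8q + 2q^2; min AVC = £26 at q = 2. Since P = £154 ≥ min AVC, the firm produces.
MC = 34 - 16q + 6q^2. Setting P = MC and taking the root on the rising branch gives q* = 6.
TR = 154·6 = 924. TC = 719 + 348 = 1067. Profit = 924 − 1067 = -£143.
That loss of £143 beats the £719 the firm would lose by shutting down; producing recovers £576 of fixed cost.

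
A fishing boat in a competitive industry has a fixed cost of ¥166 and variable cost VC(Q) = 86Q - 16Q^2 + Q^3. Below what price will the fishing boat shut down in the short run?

¥22 per unit

The firm shuts down when price falls below the minimum of average variable cost. AVC = VC/Q = 86 - 16Q + Q^2.
At the minimum of AVC, MC = AVC. MC = 86 - 32Q + 3Q^2; setting MC = AVC gives 2Q^2 - 16Q = 0, so Q = 8. min AVC = 22.
For P < ¥22 the firm produces nothing.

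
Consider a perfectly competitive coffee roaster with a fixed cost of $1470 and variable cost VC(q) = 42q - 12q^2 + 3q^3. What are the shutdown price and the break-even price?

Shutdown price = $30; break-even price = $315

AVC = 42 - 12q + 3q^2; minimized at q = 2, giving min AVC = $30. That is the shutdown price.
ATC = 1470/q + 42 - 12q + 3q^2. Setting dATC/dq = −1470/q^2 − 12 + 6q = 0 gives q = 7 (since 6·7^3 − 12·7^2 = 1470).
min ATC = 1470/7 + 42 − 12·7 + 3·7^2 = $315. That is the break-even price.
Between these two prices the firm operates at a loss; above $315 it earns a profit.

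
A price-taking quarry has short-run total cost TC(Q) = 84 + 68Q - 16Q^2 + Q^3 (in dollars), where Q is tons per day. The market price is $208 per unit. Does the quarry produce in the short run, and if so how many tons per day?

Produce at Q = 14

Variable cost is VC = 68Q - 16Q^2 + Q^3, so AVC = VC/Q = 68 - 16Q + Q^2 and MC = dTC/dQ = 68 - 32Q + 3Q^2.
AVC hits its minimum where MC = AVC, at Q = 8, giving min AVC = 68 - 16·8 + 8^2 = $4.
Because $208 ≥ $4, revenue can cover variable cost; the firm operates.
Set P = MC: 208 = 68 - 32Q + 3Q^2 → -140 - 32Q + 3Q^2 = 0. The roots are Q = -10/3 and Q = 14; the profit-maximizing output is on the rising part of MC, so Q* = 14.
Check: AVC at Q = 14 is $40 ≤ P, so revenue covers variable cost.
Profit = P·Q − TC = 208·14 − 644 = $2268.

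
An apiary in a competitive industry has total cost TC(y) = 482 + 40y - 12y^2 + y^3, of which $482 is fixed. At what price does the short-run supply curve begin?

$4 per unit

The shutdown price is the minimum of AVC. VC = 40y - 12y^2 + y^3, so AVC = 40 - 12y + y^2.
At the minimum of AVC, MC = AVC. MC = 40 - 24y + 3y^2; setting MC = AVC gives 2y^2 - 12y = 0, so y = 6. min AVC = 4.
For P < $4 the firm produces nothing.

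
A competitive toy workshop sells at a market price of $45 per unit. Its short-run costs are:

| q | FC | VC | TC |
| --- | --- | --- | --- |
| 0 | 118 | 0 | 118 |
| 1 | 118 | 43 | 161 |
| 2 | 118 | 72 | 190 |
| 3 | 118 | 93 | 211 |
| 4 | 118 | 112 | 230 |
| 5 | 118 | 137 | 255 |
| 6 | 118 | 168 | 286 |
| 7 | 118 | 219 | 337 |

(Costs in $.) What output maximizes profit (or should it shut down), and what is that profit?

Compute π = P·q − TC at each output: q=0: -118; q=1: -116; q=2: -100; q=3: -76; q=4: -50; q=5: -30; q=6: -16; q=7: -22.
Profit is maximized at q = 6. AVC there is 168/6 = $28 ≤ P, so producing beats shutting down (which would give -$118).

q = 6; profit = -$16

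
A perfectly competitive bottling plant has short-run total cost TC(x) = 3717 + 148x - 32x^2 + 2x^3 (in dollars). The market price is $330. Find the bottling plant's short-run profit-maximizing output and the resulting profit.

AVC = 148 - 32x + 2x^2 has its minimum $20 at x = 8; price $330 clears that bar, so the firm operates.
With MC = 148 - 64x + 6x^2, P = MC on the upward-sloping part at x* = 13.
TR = 330·13 = 4290. TC = 3717 + 910 = 4627. Profit = 4290 − 4627 = -$337.
Shutting down would mean losing the fixed cost of $3717, so operating at a loss of $337 is better by $3380.

Profit = -$337 at x = 13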